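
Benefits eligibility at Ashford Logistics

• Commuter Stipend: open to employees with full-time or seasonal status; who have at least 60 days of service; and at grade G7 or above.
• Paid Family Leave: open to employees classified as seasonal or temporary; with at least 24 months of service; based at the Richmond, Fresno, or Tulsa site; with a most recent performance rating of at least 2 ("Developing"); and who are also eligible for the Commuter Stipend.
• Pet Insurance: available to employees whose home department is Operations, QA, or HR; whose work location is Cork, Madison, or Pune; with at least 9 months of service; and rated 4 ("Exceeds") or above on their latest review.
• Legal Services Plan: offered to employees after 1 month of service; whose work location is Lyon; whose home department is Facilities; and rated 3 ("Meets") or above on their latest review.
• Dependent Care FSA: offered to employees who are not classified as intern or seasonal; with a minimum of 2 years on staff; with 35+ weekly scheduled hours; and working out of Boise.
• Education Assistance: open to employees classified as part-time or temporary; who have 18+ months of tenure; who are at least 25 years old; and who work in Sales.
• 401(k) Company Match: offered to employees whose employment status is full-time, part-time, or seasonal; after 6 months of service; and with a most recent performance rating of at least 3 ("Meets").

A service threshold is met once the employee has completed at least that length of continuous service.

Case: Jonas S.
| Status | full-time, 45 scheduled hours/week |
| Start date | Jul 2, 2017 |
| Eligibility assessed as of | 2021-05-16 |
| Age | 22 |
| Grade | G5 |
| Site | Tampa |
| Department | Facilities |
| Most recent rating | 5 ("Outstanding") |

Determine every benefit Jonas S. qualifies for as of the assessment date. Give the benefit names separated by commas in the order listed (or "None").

401(k) Company Match

Service from Jul 2, 2017 to 2021-05-16: 1414 days.
Commuter Stipend — status full-time ✓; service 1414 days ≥ 60 days ✓; grade G5 < G7 ✗ → not eligible.
Paid Family Leave — status full-time ✗ (requires seasonal or temporary) → not eligible.
Pet Insurance — dept Facilities ✗ → not eligible.
Legal Services Plan — service 1414 days ≥ 1 month (≈30 days) ✓; site Tampa ✗ (not Lyon) → not eligible.
Dependent Care FSA — status full-time ✓ (not excluded); service 1414 days ≥ 2 years (≈730 days) ✓; 45 hrs/wk ≥ 35 ✓; site Tampa ✗ (not Boise) → not eligible.
Education Assistance — status full-time ✗ (requires part-time or temporary) → not eligible.
401(k) Company Match — status full-time ✓; service 1414 days ≥ 6 months (≈180 days) ✓; rating 5 ≥ 3 ✓ → eligible.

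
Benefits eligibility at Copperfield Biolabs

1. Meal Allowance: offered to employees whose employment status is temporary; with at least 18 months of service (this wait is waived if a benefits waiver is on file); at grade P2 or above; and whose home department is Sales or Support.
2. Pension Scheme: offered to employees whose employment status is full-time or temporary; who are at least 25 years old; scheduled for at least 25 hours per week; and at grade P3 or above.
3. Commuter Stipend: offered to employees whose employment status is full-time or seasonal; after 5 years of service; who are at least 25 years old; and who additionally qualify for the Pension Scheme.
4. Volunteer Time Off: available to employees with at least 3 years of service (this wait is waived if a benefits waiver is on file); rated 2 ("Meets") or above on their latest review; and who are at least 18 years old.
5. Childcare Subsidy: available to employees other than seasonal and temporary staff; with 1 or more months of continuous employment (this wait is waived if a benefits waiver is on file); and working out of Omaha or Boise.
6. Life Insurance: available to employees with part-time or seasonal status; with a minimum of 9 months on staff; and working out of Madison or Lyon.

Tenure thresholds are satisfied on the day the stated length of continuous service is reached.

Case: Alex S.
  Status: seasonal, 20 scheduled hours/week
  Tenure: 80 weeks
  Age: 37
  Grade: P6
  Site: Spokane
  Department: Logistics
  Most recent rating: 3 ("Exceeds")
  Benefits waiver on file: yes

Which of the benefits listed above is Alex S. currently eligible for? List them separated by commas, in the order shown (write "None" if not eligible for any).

Volunteer Time Off

Meal Allowance — status seasonal ✗ (requires temporary) → not eligible.
Pension Scheme — status seasonal ✗ (requires full-time or temporary) → not eligible.
Commuter Stipend — status seasonal ✓; service 80 weeks < 5 years (≈1825 days) ✗ → not eligible.
Volunteer Time Off — benefits waiver on file ✓; rating 3 ≥ 2 ✓; age 37 ≥ 18 ✓ → eligible.
Childcare Subsidy — status seasonal ✗ (excluded) → not eligible.
Life Insurance — status seasonal ✓; service 80 weeks ≥ 9 months (≈270 days) ✓; site Spokane ✗ (not Madison or Lyon) → not eligible.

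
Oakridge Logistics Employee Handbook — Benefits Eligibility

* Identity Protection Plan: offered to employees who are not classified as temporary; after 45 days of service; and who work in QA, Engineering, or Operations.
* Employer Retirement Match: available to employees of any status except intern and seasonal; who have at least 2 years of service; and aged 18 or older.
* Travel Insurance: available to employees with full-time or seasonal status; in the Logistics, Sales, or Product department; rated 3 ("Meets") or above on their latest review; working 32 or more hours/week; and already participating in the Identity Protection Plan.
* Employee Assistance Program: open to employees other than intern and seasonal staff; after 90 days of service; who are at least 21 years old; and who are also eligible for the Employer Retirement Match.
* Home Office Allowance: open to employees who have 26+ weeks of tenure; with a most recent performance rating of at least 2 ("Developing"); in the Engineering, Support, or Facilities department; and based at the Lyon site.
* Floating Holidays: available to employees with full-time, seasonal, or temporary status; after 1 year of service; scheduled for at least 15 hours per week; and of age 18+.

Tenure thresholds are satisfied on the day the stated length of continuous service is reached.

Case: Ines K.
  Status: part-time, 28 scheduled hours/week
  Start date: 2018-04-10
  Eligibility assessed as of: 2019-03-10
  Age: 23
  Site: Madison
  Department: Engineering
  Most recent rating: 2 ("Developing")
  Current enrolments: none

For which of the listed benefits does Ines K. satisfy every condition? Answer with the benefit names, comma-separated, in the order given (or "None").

Service from 2018-04-10 to 2019-03-10: 334 days.
Identity Protection Plan — status part-time ✓ (not excluded); service 334 days ≥ 45 days ✓; dept Engineering ✓ → eligible.
Employer Retirement Match — status part-time ✓ (not excluded); service 334 days < 2 years (≈730 days) ✗ → not eligible.
Travel Insurance — status part-time ✗ (requires full-time or seasonal) → not eligible.
Employee Assistance Program — status part-time ✓ (not excluded); service 334 days ≥ 90 days ✓; age 23 ≥ 21 ✓; not eligible for Employer Retirement Match ✗ → not eligible.
Home Office Allowance — service 334 days ≥ 26 weeks (≈182 days) ✓; rating 2 ≥ 2 ✓; dept Engineering ✓; site Madison ✗ (not Lyon) → not eligible.
Floating Holidays — status part-time ✗ (requires full-time, seasonal, or temporary) → not eligible.

Identity Protection Plan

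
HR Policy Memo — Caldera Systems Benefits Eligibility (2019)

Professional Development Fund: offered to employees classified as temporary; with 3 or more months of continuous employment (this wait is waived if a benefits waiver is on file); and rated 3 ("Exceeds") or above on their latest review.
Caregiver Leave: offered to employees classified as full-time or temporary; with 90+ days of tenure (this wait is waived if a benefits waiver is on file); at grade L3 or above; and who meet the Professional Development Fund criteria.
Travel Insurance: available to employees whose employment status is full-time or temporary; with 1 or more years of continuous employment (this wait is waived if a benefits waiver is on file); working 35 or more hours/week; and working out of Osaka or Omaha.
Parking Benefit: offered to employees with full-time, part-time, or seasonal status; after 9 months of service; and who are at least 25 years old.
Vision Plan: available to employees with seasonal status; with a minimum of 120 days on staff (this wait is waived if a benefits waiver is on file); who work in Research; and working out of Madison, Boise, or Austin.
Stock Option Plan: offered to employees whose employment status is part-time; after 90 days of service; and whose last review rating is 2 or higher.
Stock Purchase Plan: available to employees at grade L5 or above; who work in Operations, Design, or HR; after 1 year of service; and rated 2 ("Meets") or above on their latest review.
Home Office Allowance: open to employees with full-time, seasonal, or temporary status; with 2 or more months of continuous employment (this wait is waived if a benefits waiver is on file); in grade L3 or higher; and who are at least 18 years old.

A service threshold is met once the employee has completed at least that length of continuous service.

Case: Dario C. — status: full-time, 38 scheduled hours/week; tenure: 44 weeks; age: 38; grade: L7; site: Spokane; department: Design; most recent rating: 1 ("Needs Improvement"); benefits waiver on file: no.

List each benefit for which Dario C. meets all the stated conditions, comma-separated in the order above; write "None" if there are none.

Professional Development Fund — status full-time ✗ (requires temporary) → not eligible.
Caregiver Leave — status full-time ✓; no waiver, service 44 weeks ≥ 90 days ✓; grade L7 ≥ L3 ✓; not eligible for Professional Development Fund ✗ → not eligible.
Travel Insurance — status full-time ✓; no waiver, service 44 weeks < 1 year (≈365 days) ✗ → not eligible.
Parking Benefit — status full-time ✓; service 44 weeks ≥ 9 months (≈270 days) ✓; age 38 ≥ 25 ✓ → eligible.
Vision Plan — status full-time ✗ (requires seasonal) → not eligible.
Stock Option Plan — status full-time ✗ (requires part-time) → not eligible.
Stock Purchase Plan — grade L7 ≥ L5 ✓; dept Design ✓; service 44 weeks < 1 year (≈365 days) ✗ → not eligible.
Home Office Allowance — status full-time ✓; no waiver, service 44 weeks ≥ 2 months (≈60 days) ✓; grade L7 ≥ L3 ✓; age 38 ≥ 18 ✓ → eligible.

Parking Benefit, Home Office Allowance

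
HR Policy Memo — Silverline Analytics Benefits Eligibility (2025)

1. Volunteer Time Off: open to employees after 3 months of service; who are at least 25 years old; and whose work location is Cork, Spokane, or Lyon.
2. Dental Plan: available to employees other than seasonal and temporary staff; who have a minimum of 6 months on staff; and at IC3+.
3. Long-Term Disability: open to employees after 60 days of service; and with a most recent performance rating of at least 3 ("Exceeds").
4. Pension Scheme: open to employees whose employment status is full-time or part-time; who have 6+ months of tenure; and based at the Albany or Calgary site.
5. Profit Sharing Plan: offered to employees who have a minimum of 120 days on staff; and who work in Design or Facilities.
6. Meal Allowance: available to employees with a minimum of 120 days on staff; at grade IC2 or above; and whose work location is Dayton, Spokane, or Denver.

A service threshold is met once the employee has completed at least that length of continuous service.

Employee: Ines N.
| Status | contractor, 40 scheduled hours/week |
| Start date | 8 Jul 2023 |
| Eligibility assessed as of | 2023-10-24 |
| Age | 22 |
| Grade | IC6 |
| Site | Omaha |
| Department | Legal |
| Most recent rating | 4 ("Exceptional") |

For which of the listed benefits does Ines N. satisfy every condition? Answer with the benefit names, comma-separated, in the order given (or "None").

Long-Term Disability

Service from 8 Jul 2023 to 2023-10-24: 108 days.
Volunteer Time Off — service 108 days ≥ 3 months (≈90 days) ✓; age 22 < 25 ✗ → not eligible.
Dental Plan — status contractor ✓ (not excluded); service 108 days < 6 months (≈180 days) ✗ → not eligible.
Long-Term Disability — service 108 days ≥ 60 days ✓; rating 4 ≥ 3 ✓ → eligible.
Pension Scheme — status contractor ✗ (requires full-time or part-time) → not eligible.
Profit Sharing Plan — service 108 days < 120 days ✗ → not eligible.
Meal Allowance — service 108 days < 120 days ✗ → not eligible.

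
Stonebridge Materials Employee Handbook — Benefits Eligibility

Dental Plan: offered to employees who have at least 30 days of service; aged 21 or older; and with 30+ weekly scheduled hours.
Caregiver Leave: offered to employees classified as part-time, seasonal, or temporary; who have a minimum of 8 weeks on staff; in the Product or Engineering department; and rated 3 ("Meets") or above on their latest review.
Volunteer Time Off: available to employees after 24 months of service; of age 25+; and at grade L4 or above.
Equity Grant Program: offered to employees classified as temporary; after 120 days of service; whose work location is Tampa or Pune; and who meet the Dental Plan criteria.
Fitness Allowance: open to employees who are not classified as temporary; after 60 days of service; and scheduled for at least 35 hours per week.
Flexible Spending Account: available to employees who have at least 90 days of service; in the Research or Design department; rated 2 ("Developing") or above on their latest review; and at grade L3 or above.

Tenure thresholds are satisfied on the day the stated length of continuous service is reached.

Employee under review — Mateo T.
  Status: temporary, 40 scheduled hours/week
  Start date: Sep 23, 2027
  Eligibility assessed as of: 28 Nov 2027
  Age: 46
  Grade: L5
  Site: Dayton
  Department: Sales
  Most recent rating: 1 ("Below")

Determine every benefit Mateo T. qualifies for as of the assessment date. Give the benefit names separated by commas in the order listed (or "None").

Dental Plan

Service from Sep 23, 2027 to 28 Nov 2027: 66 days.
Dental Plan — service 66 days ≥ 30 days ✓; age 46 ≥ 21 ✓; 40 hrs/wk ≥ 30 ✓ → eligible.
Caregiver Leave — status temporary ✓; service 66 days ≥ 8 weeks (≈56 days) ✓; dept Sales ✗ → not eligible.
Volunteer Time Off — service 66 days < 24 months (≈720 days) ✗ → not eligible.
Equity Grant Program — status temporary ✓; service 66 days < 120 days ✗ → not eligible.
Fitness Allowance — status temporary ✗ (excluded) → not eligible.
Flexible Spending Account — service 66 days < 90 days ✗ → not eligible.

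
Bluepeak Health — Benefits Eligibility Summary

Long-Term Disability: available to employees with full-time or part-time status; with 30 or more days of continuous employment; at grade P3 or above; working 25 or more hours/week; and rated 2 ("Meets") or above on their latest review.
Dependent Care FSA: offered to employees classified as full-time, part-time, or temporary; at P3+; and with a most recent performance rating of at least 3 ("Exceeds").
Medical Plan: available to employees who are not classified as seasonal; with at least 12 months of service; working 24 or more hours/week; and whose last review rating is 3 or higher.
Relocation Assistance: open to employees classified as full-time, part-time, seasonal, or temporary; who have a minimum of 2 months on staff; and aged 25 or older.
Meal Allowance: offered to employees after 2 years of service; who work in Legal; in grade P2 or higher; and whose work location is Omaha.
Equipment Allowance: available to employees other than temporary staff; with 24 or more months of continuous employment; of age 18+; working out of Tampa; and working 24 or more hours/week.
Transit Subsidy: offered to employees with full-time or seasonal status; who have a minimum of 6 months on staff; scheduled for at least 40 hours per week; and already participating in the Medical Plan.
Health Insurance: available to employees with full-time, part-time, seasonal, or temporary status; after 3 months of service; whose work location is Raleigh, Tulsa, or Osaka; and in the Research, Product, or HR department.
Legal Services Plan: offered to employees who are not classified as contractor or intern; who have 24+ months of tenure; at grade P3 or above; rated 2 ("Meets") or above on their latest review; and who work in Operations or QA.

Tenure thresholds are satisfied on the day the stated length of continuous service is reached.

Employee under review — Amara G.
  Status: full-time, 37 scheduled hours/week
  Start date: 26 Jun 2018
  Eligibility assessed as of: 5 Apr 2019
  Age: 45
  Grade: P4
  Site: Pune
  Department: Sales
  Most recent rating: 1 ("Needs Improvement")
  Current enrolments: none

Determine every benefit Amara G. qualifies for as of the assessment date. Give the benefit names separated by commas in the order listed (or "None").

Service from 26 Jun 2018 to 5 Apr 2019: 283 days.
Long-Term Disability — status full-time ✓; service 283 days ≥ 30 days ✓; grade P4 ≥ P3 ✓; 37 hrs/wk ≥ 25 ✓; rating 1 < 2 ✗ → not eligible.
Dependent Care FSA — status full-time ✓; grade P4 ≥ P3 ✓; rating 1 < 3 ✗ → not eligible.
Medical Plan — status full-time ✓ (not excluded); service 283 days < 12 months (≈360 days) ✗ → not eligible.
Relocation Assistance — status full-time ✓; service 283 days ≥ 2 months (≈60 days) ✓; age 45 ≥ 25 ✓ → eligible.
Meal Allowance — service 283 days < 2 years (≈730 days) ✗ → not eligible.
Equipment Allowance — status full-time ✓ (not excluded); service 283 days < 24 months (≈720 days) ✗ → not eligible.
Transit Subsidy — status full-time ✓; service 283 days ≥ 6 months (≈180 days) ✓; 37 hrs/wk < 40 ✗ → not eligible.
Health Insurance — status full-time ✓; service 283 days ≥ 3 months (≈90 days) ✓; site Pune ✗ (not Raleigh, Tulsa, or Osaka) → not eligible.
Legal Services Plan — status full-time ✓ (not excluded); service 283 days < 24 months (≈720 days) ✗ → not eligible.

Relocation Assistance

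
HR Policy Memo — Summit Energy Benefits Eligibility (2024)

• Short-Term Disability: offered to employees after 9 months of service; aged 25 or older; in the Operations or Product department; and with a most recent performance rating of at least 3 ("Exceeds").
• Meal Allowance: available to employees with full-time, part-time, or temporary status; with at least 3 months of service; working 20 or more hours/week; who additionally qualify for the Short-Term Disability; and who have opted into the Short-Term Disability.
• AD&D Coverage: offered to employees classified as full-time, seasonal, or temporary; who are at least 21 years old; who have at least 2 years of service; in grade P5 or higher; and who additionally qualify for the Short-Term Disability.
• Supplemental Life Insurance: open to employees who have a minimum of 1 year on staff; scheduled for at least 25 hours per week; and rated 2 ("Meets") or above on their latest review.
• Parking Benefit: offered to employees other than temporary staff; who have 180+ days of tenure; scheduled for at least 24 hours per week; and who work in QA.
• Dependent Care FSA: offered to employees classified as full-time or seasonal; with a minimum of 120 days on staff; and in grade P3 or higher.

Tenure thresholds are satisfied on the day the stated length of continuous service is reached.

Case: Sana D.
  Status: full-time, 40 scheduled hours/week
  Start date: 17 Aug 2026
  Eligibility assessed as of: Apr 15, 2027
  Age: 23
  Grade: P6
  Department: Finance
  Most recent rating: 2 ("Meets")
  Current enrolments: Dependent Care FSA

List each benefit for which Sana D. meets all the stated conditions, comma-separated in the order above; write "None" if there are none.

Service from 17 Aug 2026 to Apr 15, 2027: 241 days.
Short-Term Disability — service 241 days < 9 months (≈270 days) ✗ → not eligible.
Meal Allowance — status full-time ✓; service 241 days ≥ 3 months (≈90 days) ✓; 40 hrs/wk ≥ 20 ✓; not eligible for Short-Term Disability ✗ → not eligible.
AD&D Coverage — status full-time ✓; age 23 ≥ 21 ✓; service 241 days < 2 years (≈730 days) ✗ → not eligible.
Supplemental Life Insurance — service 241 days < 1 year (≈365 days) ✗ → not eligible.
Parking Benefit — status full-time ✓ (not excluded); service 241 days ≥ 180 days ✓; 40 hrs/wk ≥ 24 ✓; dept Finance ✗ → not eligible.
Dependent Care FSA — status full-time ✓; service 241 days ≥ 120 days ✓; grade P6 ≥ P3 ✓ → eligible.

Dependent Care FSA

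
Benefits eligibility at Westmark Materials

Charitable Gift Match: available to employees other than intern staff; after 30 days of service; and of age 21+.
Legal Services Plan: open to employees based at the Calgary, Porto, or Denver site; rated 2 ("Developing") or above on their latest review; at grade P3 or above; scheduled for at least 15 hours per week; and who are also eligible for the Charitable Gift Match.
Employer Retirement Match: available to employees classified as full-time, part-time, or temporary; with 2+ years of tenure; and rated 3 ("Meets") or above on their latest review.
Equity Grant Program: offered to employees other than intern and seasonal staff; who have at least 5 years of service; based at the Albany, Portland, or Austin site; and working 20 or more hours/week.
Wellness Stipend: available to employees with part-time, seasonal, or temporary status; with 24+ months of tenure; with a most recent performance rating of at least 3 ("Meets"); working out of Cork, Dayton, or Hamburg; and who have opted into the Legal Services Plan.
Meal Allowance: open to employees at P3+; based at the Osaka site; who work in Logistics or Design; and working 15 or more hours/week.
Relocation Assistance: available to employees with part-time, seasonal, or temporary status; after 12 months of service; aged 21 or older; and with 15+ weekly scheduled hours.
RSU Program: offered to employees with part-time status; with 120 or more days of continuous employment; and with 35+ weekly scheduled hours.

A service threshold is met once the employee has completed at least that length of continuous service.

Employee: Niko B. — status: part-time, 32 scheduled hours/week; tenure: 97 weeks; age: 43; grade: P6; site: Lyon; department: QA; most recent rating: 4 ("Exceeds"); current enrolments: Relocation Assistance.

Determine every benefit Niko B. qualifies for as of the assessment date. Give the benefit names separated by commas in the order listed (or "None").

Charitable Gift Match — status part-time ✓ (not excluded); service 97 weeks ≥ 30 days ✓; age 43 ≥ 21 ✓ → eligible.
Legal Services Plan — site Lyon ✗ (not Calgary, Porto, or Denver) → not eligible.
Employer Retirement Match — status part-time ✓; service 97 weeks < 2 years (≈730 days) ✗ → not eligible.
Equity Grant Program — status part-time ✓ (not excluded); service 97 weeks < 5 years (≈1825 days) ✗ → not eligible.
Wellness Stipend — status part-time ✓; service 97 weeks < 24 months (≈720 days) ✗ → not eligible.
Meal Allowance — grade P6 ≥ P3 ✓; site Lyon ✗ (not Osaka) → not eligible.
Relocation Assistance — status part-time ✓; service 97 weeks ≥ 12 months (≈360 days) ✓; age 43 ≥ 21 ✓; 32 hrs/wk ≥ 15 ✓ → eligible.
RSU Program — status part-time ✓; service 97 weeks ≥ 120 days ✓; 32 hrs/wk < 35 ✗ → not eligible.

Charitable Gift Match, Relocation Assistance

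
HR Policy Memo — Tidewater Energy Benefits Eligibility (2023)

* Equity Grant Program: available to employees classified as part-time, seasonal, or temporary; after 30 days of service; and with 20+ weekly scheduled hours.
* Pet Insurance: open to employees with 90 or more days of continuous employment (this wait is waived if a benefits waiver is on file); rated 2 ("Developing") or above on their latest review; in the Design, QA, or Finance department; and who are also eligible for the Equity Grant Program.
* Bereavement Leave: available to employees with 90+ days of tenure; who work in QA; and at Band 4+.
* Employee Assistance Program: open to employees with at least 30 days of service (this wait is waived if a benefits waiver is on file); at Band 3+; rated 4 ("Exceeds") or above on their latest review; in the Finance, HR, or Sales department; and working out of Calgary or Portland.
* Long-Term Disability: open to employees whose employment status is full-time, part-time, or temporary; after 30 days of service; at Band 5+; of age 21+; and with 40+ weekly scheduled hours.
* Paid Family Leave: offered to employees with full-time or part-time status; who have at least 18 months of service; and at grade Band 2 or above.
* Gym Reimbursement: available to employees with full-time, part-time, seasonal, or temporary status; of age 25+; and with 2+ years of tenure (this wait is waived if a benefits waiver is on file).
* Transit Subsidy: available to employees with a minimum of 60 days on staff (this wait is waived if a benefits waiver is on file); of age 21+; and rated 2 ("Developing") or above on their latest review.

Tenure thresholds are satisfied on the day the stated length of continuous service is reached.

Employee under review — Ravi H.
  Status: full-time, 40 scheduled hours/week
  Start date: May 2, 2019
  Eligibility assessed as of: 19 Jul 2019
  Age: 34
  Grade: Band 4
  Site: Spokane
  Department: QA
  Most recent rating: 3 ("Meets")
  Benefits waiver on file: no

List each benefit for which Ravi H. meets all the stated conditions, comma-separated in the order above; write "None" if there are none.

Transit Subsidy

Service from May 2, 2019 to 19 Jul 2019: 78 days.
Equity Grant Program — status full-time ✗ (requires part-time, seasonal, or temporary) → not eligible.
Pet Insurance — no waiver, service 78 days < 90 days ✗ → not eligible.
Bereavement Leave — service 78 days < 90 days ✗ → not eligible.
Employee Assistance Program — no waiver, service 78 days ≥ 30 days ✓; grade Band 4 ≥ Band 3 ✓; rating 3 < 4 ✗ → not eligible.
Long-Term Disability — status full-time ✓; service 78 days ≥ 30 days ✓; grade Band 4 < Band 5 ✗ → not eligible.
Paid Family Leave — status full-time ✓; service 78 days < 18 months (≈540 days) ✗ → not eligible.
Gym Reimbursement — status full-time ✓; age 34 ≥ 25 ✓; no waiver, service 78 days < 2 years (≈730 days) ✗ → not eligible.
Transit Subsidy — no waiver, service 78 days ≥ 60 days ✓; age 34 ≥ 21 ✓; rating 3 ≥ 2 ✓ → eligible.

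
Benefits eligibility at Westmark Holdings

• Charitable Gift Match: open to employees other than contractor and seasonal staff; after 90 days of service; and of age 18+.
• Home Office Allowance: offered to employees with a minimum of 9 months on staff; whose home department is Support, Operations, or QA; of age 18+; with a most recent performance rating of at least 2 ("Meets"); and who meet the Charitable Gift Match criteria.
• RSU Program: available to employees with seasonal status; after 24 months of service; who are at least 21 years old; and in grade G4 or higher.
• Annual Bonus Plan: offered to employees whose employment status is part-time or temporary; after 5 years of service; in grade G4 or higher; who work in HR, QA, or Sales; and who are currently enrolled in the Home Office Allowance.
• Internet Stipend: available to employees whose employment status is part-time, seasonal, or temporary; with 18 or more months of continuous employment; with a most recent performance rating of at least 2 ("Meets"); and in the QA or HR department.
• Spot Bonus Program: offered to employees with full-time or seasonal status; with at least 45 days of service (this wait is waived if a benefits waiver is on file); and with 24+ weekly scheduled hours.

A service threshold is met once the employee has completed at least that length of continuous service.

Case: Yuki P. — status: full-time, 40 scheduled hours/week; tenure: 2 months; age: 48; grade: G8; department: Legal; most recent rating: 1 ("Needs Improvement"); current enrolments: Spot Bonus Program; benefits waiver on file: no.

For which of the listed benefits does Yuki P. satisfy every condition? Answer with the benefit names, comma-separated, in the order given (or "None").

Charitable Gift Match — status full-time ✓ (not excluded); service 2 months < 90 days ✗ → not eligible.
Home Office Allowance — service 2 months < 9 months ✗ → not eligible.
RSU Program — status full-time ✗ (requires seasonal) → not eligible.
Annual Bonus Plan — status full-time ✗ (requires part-time or temporary) → not eligible.
Internet Stipend — status full-time ✗ (requires part-time, seasonal, or temporary) → not eligible.
Spot Bonus Program — status full-time ✓; no waiver, service 2 months ≥ 45 days ✓; 40 hrs/wk ≥ 24 ✓ → eligible.

Spot Bonus Program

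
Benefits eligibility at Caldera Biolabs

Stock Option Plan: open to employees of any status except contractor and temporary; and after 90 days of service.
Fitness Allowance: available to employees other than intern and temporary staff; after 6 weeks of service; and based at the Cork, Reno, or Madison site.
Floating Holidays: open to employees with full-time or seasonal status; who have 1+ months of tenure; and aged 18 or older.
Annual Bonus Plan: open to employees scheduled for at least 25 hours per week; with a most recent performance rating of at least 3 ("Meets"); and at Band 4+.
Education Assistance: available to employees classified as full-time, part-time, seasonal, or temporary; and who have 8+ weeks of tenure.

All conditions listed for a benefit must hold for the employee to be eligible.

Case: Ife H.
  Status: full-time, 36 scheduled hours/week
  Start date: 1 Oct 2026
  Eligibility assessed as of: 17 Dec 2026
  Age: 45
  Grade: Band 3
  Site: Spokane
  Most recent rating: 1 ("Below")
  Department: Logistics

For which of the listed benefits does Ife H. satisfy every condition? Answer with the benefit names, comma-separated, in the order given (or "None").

Floating Holidays, Education Assistance

Service from 1 Oct 2026 to 17 Dec 2026: 77 days.
Stock Option Plan — status full-time ✓ (not excluded); service 77 days < 90 days ✗ → not eligible.
Fitness Allowance — status full-time ✓ (not excluded); service 77 days ≥ 6 weeks (≈42 days) ✓; site Spokane ✗ (not Cork, Reno, or Madison) → not eligible.
Floating Holidays — status full-time ✓; service 77 days ≥ 1 month (≈30 days) ✓; age 45 ≥ 18 ✓ → eligible.
Annual Bonus Plan — 36 hrs/wk ≥ 25 ✓; rating 1 < 3 ✗ → not eligible.
Education Assistance — status full-time ✓; service 77 days ≥ 8 weeks (≈56 days) ✓ → eligible.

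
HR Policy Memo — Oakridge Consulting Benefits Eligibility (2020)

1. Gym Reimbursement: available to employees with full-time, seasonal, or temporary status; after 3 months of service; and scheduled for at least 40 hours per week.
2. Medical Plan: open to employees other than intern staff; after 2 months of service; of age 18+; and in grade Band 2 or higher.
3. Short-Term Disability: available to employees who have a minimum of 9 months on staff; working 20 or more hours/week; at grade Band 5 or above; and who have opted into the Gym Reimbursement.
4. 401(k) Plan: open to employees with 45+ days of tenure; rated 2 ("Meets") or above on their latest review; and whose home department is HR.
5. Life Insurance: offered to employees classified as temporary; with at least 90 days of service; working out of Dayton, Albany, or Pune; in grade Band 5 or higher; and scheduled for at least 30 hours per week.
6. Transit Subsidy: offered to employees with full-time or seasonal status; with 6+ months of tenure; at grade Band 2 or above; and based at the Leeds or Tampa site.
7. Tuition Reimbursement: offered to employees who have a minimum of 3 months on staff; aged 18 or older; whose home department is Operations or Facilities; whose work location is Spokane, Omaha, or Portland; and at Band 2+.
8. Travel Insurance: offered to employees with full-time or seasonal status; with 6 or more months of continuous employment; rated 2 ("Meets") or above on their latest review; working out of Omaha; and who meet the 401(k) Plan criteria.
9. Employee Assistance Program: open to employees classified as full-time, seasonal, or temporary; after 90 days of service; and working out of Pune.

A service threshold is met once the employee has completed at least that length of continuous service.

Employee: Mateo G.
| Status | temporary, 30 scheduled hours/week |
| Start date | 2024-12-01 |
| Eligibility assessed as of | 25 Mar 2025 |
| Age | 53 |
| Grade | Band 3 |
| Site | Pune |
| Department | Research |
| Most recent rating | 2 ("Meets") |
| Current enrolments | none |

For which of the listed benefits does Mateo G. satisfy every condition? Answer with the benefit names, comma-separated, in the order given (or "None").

Service from 2024-12-01 to 25 Mar 2025: 114 days.
Gym Reimbursement — status temporary ✓; service 114 days ≥ 3 months (≈90 days) ✓; 30 hrs/wk < 40 ✗ → not eligible.
Medical Plan — status temporary ✓ (not excluded); service 114 days ≥ 2 months (≈60 days) ✓; age 53 ≥ 18 ✓; grade Band 3 ≥ Band 2 ✓ → eligible.
Short-Term Disability — service 114 days < 9 months (≈270 days) ✗ → not eligible.
401(k) Plan — service 114 days ≥ 45 days ✓; rating 2 ≥ 2 ✓; dept Research ✗ → not eligible.
Life Insurance — status temporary ✓; service 114 days ≥ 90 days ✓; site Pune ✓; grade Band 3 < Band 5 ✗ → not eligible.
Transit Subsidy — status temporary ✗ (requires full-time or seasonal) → not eligible.
Tuition Reimbursement — service 114 days ≥ 3 months (≈90 days) ✓; age 53 ≥ 18 ✓; dept Research ✗ → not eligible.
Travel Insurance — status temporary ✗ (requires full-time or seasonal) → not eligible.
Employee Assistance Program — status temporary ✓; service 114 days ≥ 90 days ✓; site Pune ✓ → eligible.

Medical Plan, Employee Assistance Program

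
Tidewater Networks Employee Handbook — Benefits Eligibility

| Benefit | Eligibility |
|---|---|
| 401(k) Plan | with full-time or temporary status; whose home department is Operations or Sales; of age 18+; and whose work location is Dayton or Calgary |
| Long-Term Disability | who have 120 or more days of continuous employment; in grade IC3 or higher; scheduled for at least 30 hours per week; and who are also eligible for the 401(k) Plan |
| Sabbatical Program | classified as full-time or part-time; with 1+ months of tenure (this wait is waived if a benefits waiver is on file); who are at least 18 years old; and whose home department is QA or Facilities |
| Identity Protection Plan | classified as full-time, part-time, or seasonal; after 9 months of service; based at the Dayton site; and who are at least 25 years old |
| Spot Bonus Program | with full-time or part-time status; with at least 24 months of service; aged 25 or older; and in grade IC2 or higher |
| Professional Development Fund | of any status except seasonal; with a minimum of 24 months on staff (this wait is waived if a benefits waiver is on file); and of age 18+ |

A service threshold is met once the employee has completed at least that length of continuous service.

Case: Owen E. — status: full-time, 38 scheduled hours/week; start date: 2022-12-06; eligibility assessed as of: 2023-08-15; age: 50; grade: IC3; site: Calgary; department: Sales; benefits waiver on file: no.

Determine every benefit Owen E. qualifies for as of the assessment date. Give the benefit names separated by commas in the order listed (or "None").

Service from 2022-12-06 to 2023-08-15: 252 days.
401(k) Plan — status full-time ✓; dept Sales ✓; age 50 ≥ 18 ✓; site Calgary ✓ → eligible.
Long-Term Disability — service 252 days ≥ 120 days ✓; grade IC3 ≥ IC3 ✓; 38 hrs/wk ≥ 30 ✓; eligible for 401(k) Plan ✓ → eligible.
Sabbatical Program — status full-time ✓; no waiver, service 252 days ≥ 1 month (≈30 days) ✓; age 50 ≥ 18 ✓; dept Sales ✗ → not eligible.
Identity Protection Plan — status full-time ✓; service 252 days < 9 months (≈270 days) ✗ → not eligible.
Spot Bonus Program — status full-time ✓; service 252 days < 24 months (≈720 days) ✗ → not eligible.
Professional Development Fund — status full-time ✓ (not excluded); no waiver, service 252 days < 24 months (≈720 days) ✗ → not eligible.

401(k) Plan, Long-Term Disability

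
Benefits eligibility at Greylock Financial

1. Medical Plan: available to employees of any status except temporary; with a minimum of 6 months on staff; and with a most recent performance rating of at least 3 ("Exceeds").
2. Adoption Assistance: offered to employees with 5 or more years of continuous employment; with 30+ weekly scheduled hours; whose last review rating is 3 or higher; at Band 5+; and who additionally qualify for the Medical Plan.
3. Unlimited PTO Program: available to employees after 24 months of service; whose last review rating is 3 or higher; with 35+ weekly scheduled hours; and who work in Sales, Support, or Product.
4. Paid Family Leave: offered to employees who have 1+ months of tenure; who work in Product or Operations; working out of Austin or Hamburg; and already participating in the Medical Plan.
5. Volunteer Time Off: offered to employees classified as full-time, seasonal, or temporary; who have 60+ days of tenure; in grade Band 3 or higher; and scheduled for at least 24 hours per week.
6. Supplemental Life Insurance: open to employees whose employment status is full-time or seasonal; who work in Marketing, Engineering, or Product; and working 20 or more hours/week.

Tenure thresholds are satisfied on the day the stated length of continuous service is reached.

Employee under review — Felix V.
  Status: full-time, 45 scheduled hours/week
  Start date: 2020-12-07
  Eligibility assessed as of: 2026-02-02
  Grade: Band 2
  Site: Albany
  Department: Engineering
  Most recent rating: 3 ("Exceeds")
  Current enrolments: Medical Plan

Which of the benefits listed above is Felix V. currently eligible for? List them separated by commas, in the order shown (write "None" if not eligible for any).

Medical Plan, Supplemental Life Insurance

Service from 2020-12-07 to 2026-02-02: 1883 days.
Medical Plan — status full-time ✓ (not excluded); service 1883 days ≥ 6 months (≈180 days) ✓; rating 3 ≥ 3 ✓ → eligible.
Adoption Assistance — service 1883 days ≥ 5 years (≈1825 days) ✓; 45 hrs/wk ≥ 30 ✓; rating 3 ≥ 3 ✓; grade Band 2 < Band 5 ✗ → not eligible.
Unlimited PTO Program — service 1883 days ≥ 24 months (≈720 days) ✓; rating 3 ≥ 3 ✓; 45 hrs/wk ≥ 35 ✓; dept Engineering ✗ → not eligible.
Paid Family Leave — service 1883 days ≥ 1 month (≈30 days) ✓; dept Engineering ✗ → not eligible.
Volunteer Time Off — status full-time ✓; service 1883 days ≥ 60 days ✓; grade Band 2 < Band 3 ✗ → not eligible.
Supplemental Life Insurance — status full-time ✓; dept Engineering ✓; 45 hrs/wk ≥ 20 ✓ → eligible.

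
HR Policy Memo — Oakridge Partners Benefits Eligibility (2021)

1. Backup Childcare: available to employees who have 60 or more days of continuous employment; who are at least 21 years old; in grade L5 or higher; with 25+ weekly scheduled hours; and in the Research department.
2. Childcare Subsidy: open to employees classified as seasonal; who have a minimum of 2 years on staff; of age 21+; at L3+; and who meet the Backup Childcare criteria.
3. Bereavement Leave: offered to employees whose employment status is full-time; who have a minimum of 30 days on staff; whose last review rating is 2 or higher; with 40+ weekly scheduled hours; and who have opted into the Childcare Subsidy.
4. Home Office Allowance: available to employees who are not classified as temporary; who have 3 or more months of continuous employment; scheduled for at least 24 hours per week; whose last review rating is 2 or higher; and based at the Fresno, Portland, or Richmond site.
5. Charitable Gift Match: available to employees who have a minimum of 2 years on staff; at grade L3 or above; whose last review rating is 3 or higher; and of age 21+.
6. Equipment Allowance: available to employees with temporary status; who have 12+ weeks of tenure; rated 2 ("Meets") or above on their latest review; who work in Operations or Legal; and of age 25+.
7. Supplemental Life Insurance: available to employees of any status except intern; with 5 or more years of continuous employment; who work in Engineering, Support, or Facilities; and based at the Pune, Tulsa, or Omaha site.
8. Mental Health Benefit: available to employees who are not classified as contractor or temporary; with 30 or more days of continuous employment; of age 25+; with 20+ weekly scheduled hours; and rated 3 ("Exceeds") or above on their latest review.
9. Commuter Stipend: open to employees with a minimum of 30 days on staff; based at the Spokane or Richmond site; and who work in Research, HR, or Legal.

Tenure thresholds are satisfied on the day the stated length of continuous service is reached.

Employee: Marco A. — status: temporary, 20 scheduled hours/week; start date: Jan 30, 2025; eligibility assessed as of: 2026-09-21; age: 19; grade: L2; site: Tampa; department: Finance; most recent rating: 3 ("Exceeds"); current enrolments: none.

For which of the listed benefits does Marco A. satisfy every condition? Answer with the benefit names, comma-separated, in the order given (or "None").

None

Service from Jan 30, 2025 to 2026-09-21: 599 days.
Backup Childcare — service 599 days ≥ 60 days ✓; age 19 < 21 ✗ → not eligible.
Childcare Subsidy — status temporary ✗ (requires seasonal) → not eligible.
Bereavement Leave — status temporary ✗ (requires full-time) → not eligible.
Home Office Allowance — status temporary ✗ (excluded) → not eligible.
Charitable Gift Match — service 599 days < 2 years (≈730 days) ✗ → not eligible.
Equipment Allowance — status temporary ✓; service 599 days ≥ 12 weeks (≈84 days) ✓; rating 3 ≥ 2 ✓; dept Finance ✗ → not eligible.
Supplemental Life Insurance — status temporary ✓ (not excluded); service 599 days < 5 years (≈1825 days) ✗ → not eligible.
Mental Health Benefit — status temporary ✗ (excluded) → not eligible.
Commuter Stipend — service 599 days ≥ 30 days ✓; site Tampa ✗ (not Spokane or Richmond) → not eligible.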